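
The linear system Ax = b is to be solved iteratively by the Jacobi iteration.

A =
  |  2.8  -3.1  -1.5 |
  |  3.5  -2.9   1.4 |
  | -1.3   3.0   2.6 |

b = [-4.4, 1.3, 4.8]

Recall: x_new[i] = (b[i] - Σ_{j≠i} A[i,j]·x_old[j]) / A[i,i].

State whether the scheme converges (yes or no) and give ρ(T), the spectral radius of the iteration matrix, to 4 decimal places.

Let D = diag(2.8, -2.9, 2.6); L, U the strict triangles.
T_J = -D⁻¹(L+U): T[0,1] = -(-3.1)/(2.8) = +1.1071; T[0,0] = 0.
  T[0,:] = [+0.0000 +1.1071 +0.5357]
  T[1,:] = [+1.2069 +0.0000 +0.4828]
  T[2,:] = [+0.5000 -1.1538 +0.0000]
|roots of det(T-λI)|: 1.2022, 0.6311, 0.6311.
ρ = 1.2022; 1.2022 > 1, so it fails to converge.

no, ρ = 1.2022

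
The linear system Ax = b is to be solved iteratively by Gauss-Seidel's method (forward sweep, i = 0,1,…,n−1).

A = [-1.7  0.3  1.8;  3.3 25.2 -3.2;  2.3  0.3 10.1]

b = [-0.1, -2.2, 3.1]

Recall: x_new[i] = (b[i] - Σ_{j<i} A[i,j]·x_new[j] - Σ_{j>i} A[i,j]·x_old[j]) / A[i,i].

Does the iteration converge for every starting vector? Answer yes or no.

yes

Let D = diag(-1.7, 25.2, 10.1); L, U the strict triangles.
T_GS = -(D+L)⁻¹U: row 0 first, T[0,2] = -(1.8)/(-1.7) = +1.0588; later rows by forward substitution.
  T[0,:] = [+0.0000  +0.1765  +1.0588]
  T[1,:] = [+0.0000  -0.0231  -0.0117]
  T[2,:] = [+0.0000  -0.0395  -0.2408]
eigenvalue magnitudes: 0.2429, 0.0210, 0.0000.
ρ(T) = max|λ| = 0.2429; 0.2429 < 1, so it converges for any x₀.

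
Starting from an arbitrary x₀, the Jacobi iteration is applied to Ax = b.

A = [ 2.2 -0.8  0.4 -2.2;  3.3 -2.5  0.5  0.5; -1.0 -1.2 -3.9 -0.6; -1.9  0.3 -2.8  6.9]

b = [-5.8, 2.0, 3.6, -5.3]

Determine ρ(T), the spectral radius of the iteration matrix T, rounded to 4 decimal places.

0.7693

Let D = diag(2.2, -2.5, -3.9, 6.9); L, U the strict triangles.
T_J = -D⁻¹(L+U): T[0,2] = -(0.4)/(2.2) = -0.1818; T[0,0] = 0.
  T[0,:] = [+0.0000, +0.3636, -0.1818, +1.0000]
  T[1,:] = [+1.3200, +0.0000, +0.2000, +0.2000]
  T[2,:] = [-0.2564, -0.3077, +0.0000, -0.1538]
  T[3,:] = [+0.2754, -0.0435, +0.4058, +0.0000]
|roots of det(T-λI)|: 0.7693, 0.6316, 0.6316, 0.4055.
spectral radius ρ = 0.7693; 0.7693 < 1 ⇒ converges.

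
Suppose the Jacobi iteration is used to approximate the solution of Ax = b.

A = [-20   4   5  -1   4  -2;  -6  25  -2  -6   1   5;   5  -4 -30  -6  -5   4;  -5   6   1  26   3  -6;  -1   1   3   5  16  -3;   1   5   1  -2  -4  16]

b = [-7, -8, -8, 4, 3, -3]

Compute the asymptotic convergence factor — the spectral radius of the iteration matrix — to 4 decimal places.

0.5541

A = D + L + U where D = diag(-20, 25, -30, 26, 16, 16).
Jacobi: T = -D⁻¹(L+U), T[1,2] = -(-2)/(25) = +0.0800; T[1,1] = 0.
  T[0,:] = [+0.0000, +0.2000, +0.2500, -0.0500, +0.2000, -0.1000]
  T[1,:] = [+0.2400, +0.0000, +0.0800, +0.2400, -0.0400, -0.2000]
  T[2,:] = [+0.1667, -0.1333, +0.0000, -0.2000, -0.1667, +0.1333]
  T[3,:] = [+0.1923, -0.2308, -0.0385, +0.0000, -0.1154, +0.2308]
  T[4,:] = [+0.0625, -0.0625, -0.1875, -0.3125, +0.0000, +0.1875]
  T[5,:] = [-0.0625, -0.3125, -0.0625, +0.1250, +0.2500, +0.0000]
|roots of det(T-λI)|: 0.5541, 0.3610, 0.2750, 0.2750, 0.2691, 0.1446.
ρ(T) = max|λ| = 0.5541; 0.5541 < 1, so it converges for any x₀.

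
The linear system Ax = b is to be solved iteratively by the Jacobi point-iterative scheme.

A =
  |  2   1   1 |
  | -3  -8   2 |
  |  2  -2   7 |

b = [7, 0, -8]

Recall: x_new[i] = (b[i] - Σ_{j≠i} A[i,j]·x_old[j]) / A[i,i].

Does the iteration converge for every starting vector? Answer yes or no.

yes

A = D + L + U where D = diag(2, -8, 7).
Jacobi T = -D⁻¹(L+U): T[0,1] = -(1)/(2) = -0.5000; T[0,0] = 0.
  T[0,:] = [+0.0000  -0.5000  -0.5000]
  T[1,:] = [-0.3750  +0.0000  +0.2500]
  T[2,:] = [-0.2857  +0.2857  +0.0000]
|roots of det(T-λI)|: 0.7246, 0.4519, 0.2727.
ρ = 0.7246; 0.7246 < 1 ⇒ converges.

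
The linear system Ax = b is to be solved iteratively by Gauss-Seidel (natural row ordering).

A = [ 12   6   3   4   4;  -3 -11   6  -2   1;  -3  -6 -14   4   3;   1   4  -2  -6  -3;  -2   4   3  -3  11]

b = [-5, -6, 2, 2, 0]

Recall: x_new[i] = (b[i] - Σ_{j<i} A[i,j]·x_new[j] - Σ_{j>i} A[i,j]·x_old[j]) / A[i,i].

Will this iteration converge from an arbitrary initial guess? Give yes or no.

Split A = D + L + U, D = diag(12, -11, -14, -6, 11).
Gauss-Seidel: T = -(D+L)⁻¹U, row 0 first, T[0,2] = -(3)/(12) = -0.2500; later rows by forward substitution.
  T[0,:] = [+0.0000  -0.5000  -0.2500  -0.3333  -0.3333]
  T[1,:] = [+0.0000  +0.1364  +0.6136  -0.0909  +0.1818]
  T[2,:] = [+0.0000  +0.0487  -0.2094  +0.3961  +0.2078]
  T[3,:] = [+0.0000  -0.0087  +0.4372  -0.2482  -0.5036]
  T[4,:] = [+0.0000  -0.1561  -0.0922  -0.2033  -0.3207]
eigenvalue magnitudes: 0.8257, 0.3155, 0.1649, 0.1649, 0.0000.
spectral radius ρ = 0.8257; 0.8257 < 1, so it converges for any x₀.

yes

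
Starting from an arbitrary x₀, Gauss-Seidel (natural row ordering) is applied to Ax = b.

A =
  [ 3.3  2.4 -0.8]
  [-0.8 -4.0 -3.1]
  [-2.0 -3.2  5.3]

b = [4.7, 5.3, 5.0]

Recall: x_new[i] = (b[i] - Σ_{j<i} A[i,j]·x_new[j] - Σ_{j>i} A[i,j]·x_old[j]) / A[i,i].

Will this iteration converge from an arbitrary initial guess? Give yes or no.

yes

Diagonal D = diag(3.3, -4, 5.3); L, U strict lower/upper.
Gauss-Seidel: T = -(D+L)⁻¹U, row 0 first, T[0,2] = -(-0.8)/(3.3) = +0.2424; later rows by forward substitution.
  T[0,:] = [+0.0000  -0.7273  +0.2424]
  T[1,:] = [+0.0000  +0.1455  -0.8235]
  T[2,:] = [+0.0000  -0.1866  -0.4057]
eigenvalue magnitudes: 0.6093, 0.3491, 0.0000.
ρ(T) = max|λ| = 0.6093; 0.6093 < 1 ⇒ converges.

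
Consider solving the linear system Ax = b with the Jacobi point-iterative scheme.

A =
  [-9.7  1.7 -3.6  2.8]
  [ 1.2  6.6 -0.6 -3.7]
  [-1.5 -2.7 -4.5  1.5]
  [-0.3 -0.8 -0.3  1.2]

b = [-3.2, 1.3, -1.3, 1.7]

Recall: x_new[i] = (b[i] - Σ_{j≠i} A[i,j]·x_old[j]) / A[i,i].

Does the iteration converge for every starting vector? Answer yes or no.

Write A = D+L+U with D = diag(-9.7, 6.6, -4.5, 1.2).
T_J = -D⁻¹(L+U): T[3,2] = -(-0.3)/(1.2) = +0.2500; T[3,3] = 0.
  T[0,:] = [+0.0000 +0.1753 -0.3711 +0.2887]
  T[1,:] = [-0.1818 +0.0000 +0.0909 +0.5606]
  T[2,:] = [-0.3333 -0.6000 +0.0000 +0.3333]
  T[3,:] = [+0.2500 +0.6667 +0.2500 +0.0000]
moduli |λ_i(T)| = 0.8767, 0.4394, 0.4394, 0.0103.
ρ = 0.8767; 0.8767 < 1: convergent.

yes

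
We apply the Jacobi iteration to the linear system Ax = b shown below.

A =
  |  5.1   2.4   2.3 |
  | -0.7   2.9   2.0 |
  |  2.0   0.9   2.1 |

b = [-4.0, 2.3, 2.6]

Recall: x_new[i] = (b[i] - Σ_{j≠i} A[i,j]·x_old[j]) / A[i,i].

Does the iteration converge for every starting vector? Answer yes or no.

yes

Diagonal D = diag(5.1, 2.9, 2.1); L, U strict lower/upper.
Jacobi T = -D⁻¹(L+U): T[2,0] = -(2)/(2.1) = -0.9524; T[2,2] = 0.
  T[0,:] = [+0.0000 -0.4706 -0.4510]
  T[1,:] = [+0.2414 +0.0000 -0.6897]
  T[2,:] = [-0.9524 -0.4286 +0.0000]
|λ(T)| sorted: 0.9432, 0.5275, 0.5275.
spectral radius ρ = 0.9432; 0.9432 < 1 ⇒ converges.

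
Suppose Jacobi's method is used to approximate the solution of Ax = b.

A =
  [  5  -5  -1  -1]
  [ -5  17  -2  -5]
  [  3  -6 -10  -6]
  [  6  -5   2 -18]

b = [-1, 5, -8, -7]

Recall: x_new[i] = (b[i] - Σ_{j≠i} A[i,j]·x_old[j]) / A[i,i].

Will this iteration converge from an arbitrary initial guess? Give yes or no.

yes

Split A = D + L + U, D = diag(5, 17, -10, -18).
Jacobi T = -D⁻¹(L+U): T[0,1] = -(-5)/(5) = +1.0000; T[0,0] = 0.
  T[0,:] = [+0.0000 +1.0000 +0.2000 +0.2000]
  T[1,:] = [+0.2941 +0.0000 +0.1176 +0.2941]
  T[2,:] = [+0.3000 -0.6000 +0.0000 -0.6000]
  T[3,:] = [+0.3333 -0.2778 +0.1111 +0.0000]
|eigenvalues of T|: 0.5593, 0.3554, 0.1962, 0.1962.
ρ(T) = max|λ| = 0.5593; 0.5593 < 1, so it converges for any x₀.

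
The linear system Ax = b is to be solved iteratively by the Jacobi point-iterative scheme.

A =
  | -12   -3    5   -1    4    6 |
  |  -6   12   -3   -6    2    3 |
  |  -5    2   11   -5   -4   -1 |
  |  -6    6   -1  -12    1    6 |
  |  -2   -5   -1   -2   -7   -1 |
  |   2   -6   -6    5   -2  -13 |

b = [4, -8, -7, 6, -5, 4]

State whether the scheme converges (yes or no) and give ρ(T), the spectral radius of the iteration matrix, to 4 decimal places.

no, ρ = 1.1777

Diagonal D = diag(-12, 12, 11, -12, -7, -13); L, U strict lower/upper.
Jacobi T = -D⁻¹(L+U): T[3,5] = -(6)/(-12) = +0.5000; T[3,3] = 0.
  T[0,:] = [+0.0000, -0.2500, +0.4167, -0.0833, +0.3333, +0.5000]
  T[1,:] = [+0.5000, +0.0000, +0.2500, +0.5000, -0.1667, -0.2500]
  T[2,:] = [+0.4545, -0.1818, +0.0000, +0.4545, +0.3636, +0.0909]
  T[3,:] = [-0.5000, +0.5000, -0.0833, +0.0000, +0.0833, +0.5000]
  T[4,:] = [-0.2857, -0.7143, -0.1429, -0.2857, +0.0000, -0.1429]
  T[5,:] = [+0.1538, -0.4615, -0.4615, +0.3846, -0.1538, +0.0000]
|λ(T)| sorted: 1.1777, 0.8298, 0.8298, 0.6208, 0.3868, 0.1711.
spectral radius ρ = 1.1777; 1.1777 > 1, so it fails to converge.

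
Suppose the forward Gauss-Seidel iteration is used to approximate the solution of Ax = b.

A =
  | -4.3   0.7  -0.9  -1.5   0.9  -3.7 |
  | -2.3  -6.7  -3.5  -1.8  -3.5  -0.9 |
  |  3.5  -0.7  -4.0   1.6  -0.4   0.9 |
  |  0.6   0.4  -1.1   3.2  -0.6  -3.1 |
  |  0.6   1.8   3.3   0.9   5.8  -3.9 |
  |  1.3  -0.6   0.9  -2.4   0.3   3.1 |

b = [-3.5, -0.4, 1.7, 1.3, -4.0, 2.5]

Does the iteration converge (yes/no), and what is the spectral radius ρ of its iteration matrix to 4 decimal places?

Write A = D+L+U with D = diag(-4.3, -6.7, -4, 3.2, 5.8, 3.1).
T_GS = -(D+L)⁻¹U: row 0 first, T[0,1] = -(0.7)/(-4.3) = +0.1628; later rows by forward substitution.
  T[0,:] = [+0.0000, +0.1628, -0.2093, -0.3488, +0.2093, -0.8605]
  T[1,:] = [+0.0000, -0.0559, -0.4505, -0.1489, -0.5942, +0.1611]
  T[2,:] = [+0.0000, +0.1522, -0.1043, +0.1208, +0.1871, -0.5561]
  T[3,:] = [+0.0000, +0.0288, +0.0597, +0.1256, +0.2869, +0.9188]
  T[4,:] = [+0.0000, -0.0906, +0.2115, -0.0059, +0.0118, +0.8853]
  T[5,:] = [+0.0000, -0.0922, +0.0566, +0.1802, -0.0362, +1.1791]
|eigenvalues of T|: 1.3215, 0.2331, 0.2331, 0.1583, 0.1583, 0.0000.
spectral radius ρ = 1.3215; 1.3215 > 1: divergent.

no, ρ = 1.3215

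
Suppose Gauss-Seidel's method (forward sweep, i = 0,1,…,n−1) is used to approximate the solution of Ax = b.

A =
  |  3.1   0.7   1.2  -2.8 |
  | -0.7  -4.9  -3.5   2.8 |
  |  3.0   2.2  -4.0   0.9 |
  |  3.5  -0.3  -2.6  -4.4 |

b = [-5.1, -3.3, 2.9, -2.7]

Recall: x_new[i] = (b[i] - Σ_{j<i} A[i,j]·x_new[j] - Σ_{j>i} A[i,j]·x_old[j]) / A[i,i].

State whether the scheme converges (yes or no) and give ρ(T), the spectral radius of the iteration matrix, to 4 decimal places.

Split A = D + L + U, D = diag(3.1, -4.9, -4, -4.4).
GS T = -(D+L)⁻¹U: row 0 first, T[0,2] = -(1.2)/(3.1) = -0.3871; later rows by forward substitution.
  T[0,:] = [+0.0000  -0.2258  -0.3871  +0.9032]
  T[1,:] = [+0.0000  +0.0323  -0.6590  +0.4424]
  T[2,:] = [+0.0000  -0.1516  -0.6528  +1.1457]
  T[3,:] = [+0.0000  -0.0922  +0.1227  +0.0113]
moduli |λ_i(T)| = 0.8396, 0.3335, 0.1031, 0.0000.
ρ = 0.8396; 0.8396 < 1, so it converges for any x₀.

yes, ρ = 0.8396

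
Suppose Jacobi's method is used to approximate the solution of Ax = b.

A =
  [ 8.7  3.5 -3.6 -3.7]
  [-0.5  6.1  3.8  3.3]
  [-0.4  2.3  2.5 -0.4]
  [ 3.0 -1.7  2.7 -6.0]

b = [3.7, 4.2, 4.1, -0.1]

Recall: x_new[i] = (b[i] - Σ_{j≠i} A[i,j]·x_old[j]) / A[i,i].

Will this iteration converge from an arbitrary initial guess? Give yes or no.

no

Let D = diag(8.7, 6.1, 2.5, -6); L, U the strict triangles.
Jacobi T = -D⁻¹(L+U): T[2,3] = -(-0.4)/(2.5) = +0.1600; T[2,2] = 0.
  T[0,:] = [+0.0000  -0.4023  +0.4138  +0.4253]
  T[1,:] = [+0.0820  +0.0000  -0.6230  -0.5410]
  T[2,:] = [+0.1600  -0.9200  +0.0000  +0.1600]
  T[3,:] = [+0.5000  -0.2833  +0.4500  +0.0000]
moduli |λ_i(T)| = 1.1855, 0.5887, 0.5887, 0.0124.
ρ = 1.1855; 1.1855 > 1, so it fails to converge.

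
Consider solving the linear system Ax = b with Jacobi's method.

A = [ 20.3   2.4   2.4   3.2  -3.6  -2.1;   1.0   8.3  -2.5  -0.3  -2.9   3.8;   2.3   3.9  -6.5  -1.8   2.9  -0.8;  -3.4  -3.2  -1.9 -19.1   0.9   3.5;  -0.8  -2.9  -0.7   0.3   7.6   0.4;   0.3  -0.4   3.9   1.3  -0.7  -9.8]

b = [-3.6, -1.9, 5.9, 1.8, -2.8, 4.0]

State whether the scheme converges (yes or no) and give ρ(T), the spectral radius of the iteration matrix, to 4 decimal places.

yes, ρ = 0.5647

Let D = diag(20.3, 8.3, -6.5, -19.1, 7.6, -9.8); L, U the strict triangles.
Jacobi: T = -D⁻¹(L+U), T[3,4] = -(0.9)/(-19.1) = +0.0471; T[3,3] = 0.
  T[0,:] = [+0.0000  -0.1182  -0.1182  -0.1576  +0.1773  +0.1034]
  T[1,:] = [-0.1205  +0.0000  +0.3012  +0.0361  +0.3494  -0.4578]
  T[2,:] = [+0.3538  +0.6000  +0.0000  -0.2769  +0.4462  -0.1231]
  T[3,:] = [-0.1780  -0.1675  -0.0995  +0.0000  +0.0471  +0.1832]
  T[4,:] = [+0.1053  +0.3816  +0.0921  -0.0395  +0.0000  -0.0526]
  T[5,:] = [+0.0306  -0.0408  +0.3980  +0.1327  -0.0714  +0.0000]
|eigenvalues of T|: 0.5647, 0.4546, 0.4546, 0.3145, 0.1306, 0.1197.
ρ = 0.5647; 0.5647 < 1 ⇒ converges.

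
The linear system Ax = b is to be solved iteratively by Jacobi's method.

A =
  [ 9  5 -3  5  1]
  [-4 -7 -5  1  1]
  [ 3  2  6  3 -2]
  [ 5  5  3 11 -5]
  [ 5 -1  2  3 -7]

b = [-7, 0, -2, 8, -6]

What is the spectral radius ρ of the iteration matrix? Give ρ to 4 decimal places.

Write A = D+L+U with D = diag(9, -7, 6, 11, -7).
Jacobi T = -D⁻¹(L+U): T[4,0] = -(5)/(-7) = +0.7143; T[4,4] = 0.
  T[0,:] = [+0.0000 -0.5556 +0.3333 -0.5556 -0.1111]
  T[1,:] = [-0.5714 +0.0000 -0.7143 +0.1429 +0.1429]
  T[2,:] = [-0.5000 -0.3333 +0.0000 -0.5000 +0.3333]
  T[3,:] = [-0.4545 -0.4545 -0.2727 +0.0000 +0.4545]
  T[4,:] = [+0.7143 -0.1429 +0.2857 +0.4286 +0.0000]
eigenvalue magnitudes: 1.2155, 0.6999, 0.6999, 0.1643, 0.1643.
ρ(T) = max|λ| = 1.2155; 1.2155 > 1: divergent.

1.2155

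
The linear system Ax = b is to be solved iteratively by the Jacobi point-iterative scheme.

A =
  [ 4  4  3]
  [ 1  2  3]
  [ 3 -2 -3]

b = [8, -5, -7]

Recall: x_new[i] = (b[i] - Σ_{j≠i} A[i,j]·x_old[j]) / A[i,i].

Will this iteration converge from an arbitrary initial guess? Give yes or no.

Split A = D + L + U, D = diag(4, 2, -3).
Jacobi: T = -D⁻¹(L+U), T[1,0] = -(1)/(2) = -0.5000; T[1,1] = 0.
  T[0,:] = [+0.0000  -1.0000  -0.7500]
  T[1,:] = [-0.5000  +0.0000  -1.5000]
  T[2,:] = [+1.0000  -0.6667  +0.0000]
|eigenvalues of T|: 1.3064, 0.9782, 0.9782.
spectral radius ρ = 1.3064; 1.3064 > 1 ⇒ diverges.

no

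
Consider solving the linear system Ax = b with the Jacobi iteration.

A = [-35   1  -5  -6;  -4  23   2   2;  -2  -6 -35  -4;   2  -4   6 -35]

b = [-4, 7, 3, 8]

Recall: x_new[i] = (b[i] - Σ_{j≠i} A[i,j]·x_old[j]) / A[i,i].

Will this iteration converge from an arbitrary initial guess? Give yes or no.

Write A = D+L+U with D = diag(-35, 23, -35, -35).
Jacobi: T = -D⁻¹(L+U), T[3,2] = -(6)/(-35) = +0.1714; T[3,3] = 0.
  T[0,:] = [+0.0000  +0.0286  -0.1429  -0.1714]
  T[1,:] = [+0.1739  +0.0000  -0.0870  -0.0870]
  T[2,:] = [-0.0571  -0.1714  +0.0000  -0.1143]
  T[3,:] = [+0.0571  -0.1143  +0.1714  +0.0000]
|λ(T)| sorted: 0.2559, 0.2112, 0.2112, 0.0640.
ρ(T) = max|λ| = 0.2559; 0.2559 < 1, so it converges for any x₀.

yes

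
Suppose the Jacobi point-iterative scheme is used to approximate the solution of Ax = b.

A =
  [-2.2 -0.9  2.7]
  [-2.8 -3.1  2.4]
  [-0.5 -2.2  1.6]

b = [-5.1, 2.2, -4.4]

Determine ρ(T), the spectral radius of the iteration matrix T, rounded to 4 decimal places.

A = D + L + U where D = diag(-2.2, -3.1, 1.6).
Jacobi T = -D⁻¹(L+U): T[2,1] = -(-2.2)/(1.6) = +1.3750; T[2,2] = 0.
  T[0,:] = [+0.0000, -0.4091, +1.2273]
  T[1,:] = [-0.9032, +0.0000, +0.7742]
  T[2,:] = [+0.3125, +1.3750, +0.0000]
|eigenvalues of T|: 1.6702, 0.9858, 0.9858.
spectral radius ρ = 1.6702; 1.6702 > 1, so it fails to converge.

1.6702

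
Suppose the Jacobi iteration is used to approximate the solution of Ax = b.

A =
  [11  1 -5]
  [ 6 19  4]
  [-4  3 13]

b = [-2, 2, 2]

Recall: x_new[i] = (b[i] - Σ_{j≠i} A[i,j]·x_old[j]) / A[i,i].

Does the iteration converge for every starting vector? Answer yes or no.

Write A = D+L+U with D = diag(11, 19, 13).
Jacobi: T = -D⁻¹(L+U), T[0,2] = -(-5)/(11) = +0.4545; T[0,0] = 0.
  T[0,:] = [+0.0000  -0.0909  +0.4545]
  T[1,:] = [-0.3158  +0.0000  -0.2105]
  T[2,:] = [+0.3077  -0.2308  +0.0000]
eigenvalue magnitudes: 0.5382, 0.2692, 0.2692.
ρ = 0.5382; 0.5382 < 1 ⇒ converges.

yes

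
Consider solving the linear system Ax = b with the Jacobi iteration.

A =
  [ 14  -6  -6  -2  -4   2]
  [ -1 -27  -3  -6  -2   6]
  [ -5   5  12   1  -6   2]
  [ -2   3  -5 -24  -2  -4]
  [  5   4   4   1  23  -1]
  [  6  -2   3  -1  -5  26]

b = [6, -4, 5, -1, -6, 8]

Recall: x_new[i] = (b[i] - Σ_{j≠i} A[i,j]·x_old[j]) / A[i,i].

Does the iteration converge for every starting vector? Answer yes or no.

yes

Diagonal D = diag(14, -27, 12, -24, 23, 26); L, U strict lower/upper.
T_J = -D⁻¹(L+U): T[1,3] = -(-6)/(-27) = -0.2222; T[1,1] = 0.
  T[0,:] = [+0.0000 +0.4286 +0.4286 +0.1429 +0.2857 -0.1429]
  T[1,:] = [-0.0370 +0.0000 -0.1111 -0.2222 -0.0741 +0.2222]
  T[2,:] = [+0.4167 -0.4167 +0.0000 -0.0833 +0.5000 -0.1667]
  T[3,:] = [-0.0833 +0.1250 -0.2083 +0.0000 -0.0833 -0.1667]
  T[4,:] = [-0.2174 -0.1739 -0.1739 -0.0435 +0.0000 +0.0435]
  T[5,:] = [-0.2308 +0.0769 -0.1154 +0.0385 +0.1923 +0.0000]
moduli |λ_i(T)| = 0.5368, 0.3583, 0.3570, 0.3570, 0.2093, 0.2093.
spectral radius ρ = 0.5368; 0.5368 < 1, so it converges for any x₀.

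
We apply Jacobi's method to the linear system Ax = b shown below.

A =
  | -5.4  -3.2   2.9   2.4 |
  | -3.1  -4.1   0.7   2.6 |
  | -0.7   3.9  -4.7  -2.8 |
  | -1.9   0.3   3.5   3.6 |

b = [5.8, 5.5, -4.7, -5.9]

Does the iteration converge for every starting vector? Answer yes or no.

Let D = diag(-5.4, -4.1, -4.7, 3.6); L, U the strict triangles.
Jacobi: T = -D⁻¹(L+U), T[2,1] = -(3.9)/(-4.7) = +0.8298; T[2,2] = 0.
  T[0,:] = [+0.0000, -0.5926, +0.5370, +0.4444]
  T[1,:] = [-0.7561, +0.0000, +0.1707, +0.6341]
  T[2,:] = [-0.1489, +0.8298, +0.0000, -0.5957]
  T[3,:] = [+0.5278, -0.0833, -0.9722, +0.0000]
eigenvalue magnitudes: 1.4400, 0.8319, 0.8319, 0.0817.
ρ = 1.4400; 1.4400 > 1 ⇒ diverges.

no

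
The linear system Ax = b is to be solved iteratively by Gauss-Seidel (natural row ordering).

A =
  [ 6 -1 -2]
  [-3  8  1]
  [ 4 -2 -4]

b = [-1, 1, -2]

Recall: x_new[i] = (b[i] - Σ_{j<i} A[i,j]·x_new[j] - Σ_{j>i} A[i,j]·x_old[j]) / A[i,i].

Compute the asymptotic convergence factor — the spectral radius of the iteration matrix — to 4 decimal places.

Split A = D + L + U, D = diag(6, 8, -4).
Gauss-Seidel: T = -(D+L)⁻¹U, row 0 first, T[0,2] = -(-2)/(6) = +0.3333; later rows by forward substitution.
  T[0,:] = [+0.0000  +0.1667  +0.3333]
  T[1,:] = [+0.0000  +0.0625  +0.0000]
  T[2,:] = [+0.0000  +0.1354  +0.3333]
eigenvalue magnitudes: 0.3333, 0.0625, 0.0000.
spectral radius ρ = 0.3333; 0.3333 < 1: convergent.

0.3333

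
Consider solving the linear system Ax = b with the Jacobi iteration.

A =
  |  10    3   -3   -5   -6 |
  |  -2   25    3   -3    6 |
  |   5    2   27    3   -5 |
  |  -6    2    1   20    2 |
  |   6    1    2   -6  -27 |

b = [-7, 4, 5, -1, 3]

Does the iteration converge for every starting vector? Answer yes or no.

yes

Split A = D + L + U, D = diag(10, 25, 27, 20, -27).
Jacobi: T = -D⁻¹(L+U), T[2,1] = -(2)/(27) = -0.0741; T[2,2] = 0.
  T[0,:] = [+0.0000 -0.3000 +0.3000 +0.5000 +0.6000]
  T[1,:] = [+0.0800 +0.0000 -0.1200 +0.1200 -0.2400]
  T[2,:] = [-0.1852 -0.0741 +0.0000 -0.1111 +0.1852]
  T[3,:] = [+0.3000 -0.1000 -0.0500 +0.0000 -0.1000]
  T[4,:] = [+0.2222 +0.0370 +0.0741 -0.2222 +0.0000]
|λ(T)| sorted: 0.5624, 0.3882, 0.3882, 0.0799, 0.0245.
ρ(T) = max|λ| = 0.5624; 0.5624 < 1 ⇒ converges.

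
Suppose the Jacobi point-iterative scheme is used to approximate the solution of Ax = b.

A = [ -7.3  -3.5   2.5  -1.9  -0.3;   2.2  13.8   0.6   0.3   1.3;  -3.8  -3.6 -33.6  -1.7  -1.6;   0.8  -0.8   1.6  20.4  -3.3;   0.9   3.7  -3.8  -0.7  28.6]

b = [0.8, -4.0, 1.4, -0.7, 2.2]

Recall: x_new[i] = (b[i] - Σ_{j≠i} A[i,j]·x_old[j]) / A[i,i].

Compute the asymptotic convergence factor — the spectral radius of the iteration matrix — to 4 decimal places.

0.2607

Let D = diag(-7.3, 13.8, -33.6, 20.4, 28.6); L, U the strict triangles.
Jacobi T = -D⁻¹(L+U): T[4,0] = -(0.9)/(28.6) = -0.0315; T[4,4] = 0.
  T[0,:] = [+0.0000  -0.4795  +0.3425  -0.2603  -0.0411]
  T[1,:] = [-0.1594  +0.0000  -0.0435  -0.0217  -0.0942]
  T[2,:] = [-0.1131  -0.1071  +0.0000  -0.0506  -0.0476]
  T[3,:] = [-0.0392  +0.0392  -0.0784  +0.0000  +0.1618]
  T[4,:] = [-0.0315  -0.1294  +0.1329  +0.0245  +0.0000]
|eigenvalues of T|: 0.2607, 0.2105, 0.1211, 0.1065, 0.1065.
spectral radius ρ = 0.2607; 0.2607 < 1, so it converges for any x₀.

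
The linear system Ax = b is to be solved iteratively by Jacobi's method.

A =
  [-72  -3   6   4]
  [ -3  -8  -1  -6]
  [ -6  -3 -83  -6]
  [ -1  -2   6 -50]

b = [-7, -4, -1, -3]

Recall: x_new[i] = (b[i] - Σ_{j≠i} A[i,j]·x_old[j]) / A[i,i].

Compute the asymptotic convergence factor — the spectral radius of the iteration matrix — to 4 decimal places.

0.2232

A = D + L + U where D = diag(-72, -8, -83, -50).
T_J = -D⁻¹(L+U): T[2,0] = -(-6)/(-83) = -0.0723; T[2,2] = 0.
  T[0,:] = [+0.0000, -0.0417, +0.0833, +0.0556]
  T[1,:] = [-0.3750, +0.0000, -0.1250, -0.7500]
  T[2,:] = [-0.0723, -0.0361, +0.0000, -0.0723]
  T[3,:] = [-0.0200, -0.0400, +0.1200, +0.0000]
eigenvalue magnitudes: 0.2232, 0.1264, 0.1264, 0.0021.
ρ = 0.2232; 0.2232 < 1, so it converges for any x₀.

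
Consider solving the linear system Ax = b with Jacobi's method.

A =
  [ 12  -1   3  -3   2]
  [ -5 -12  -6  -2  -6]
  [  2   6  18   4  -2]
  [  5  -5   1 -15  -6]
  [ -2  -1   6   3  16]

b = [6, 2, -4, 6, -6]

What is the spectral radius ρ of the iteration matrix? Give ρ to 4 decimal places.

Split A = D + L + U, D = diag(12, -12, 18, -15, 16).
Jacobi: T = -D⁻¹(L+U), T[2,3] = -(4)/(18) = -0.2222; T[2,2] = 0.
  T[0,:] = [+0.0000 +0.0833 -0.2500 +0.2500 -0.1667]
  T[1,:] = [-0.4167 +0.0000 -0.5000 -0.1667 -0.5000]
  T[2,:] = [-0.1111 -0.3333 +0.0000 -0.2222 +0.1111]
  T[3,:] = [+0.3333 -0.3333 +0.0667 +0.0000 -0.4000]
  T[4,:] = [+0.1250 +0.0625 -0.3750 -0.1875 +0.0000]
eigenvalue magnitudes: 0.6736, 0.4860, 0.4860, 0.4369, 0.2877.
ρ(T) = max|λ| = 0.6736; 0.6736 < 1: convergent.

0.6736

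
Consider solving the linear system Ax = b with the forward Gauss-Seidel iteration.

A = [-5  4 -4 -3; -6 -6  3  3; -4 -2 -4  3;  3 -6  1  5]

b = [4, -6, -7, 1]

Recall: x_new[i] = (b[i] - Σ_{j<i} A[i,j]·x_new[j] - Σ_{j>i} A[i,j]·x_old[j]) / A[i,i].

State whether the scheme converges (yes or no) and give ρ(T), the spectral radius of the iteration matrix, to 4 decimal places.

Let D = diag(-5, -6, -4, 5); L, U the strict triangles.
T_GS = -(D+L)⁻¹U: row 0 first, T[0,1] = -(4)/(-5) = +0.8000; later rows by forward substitution.
  T[0,:] = [+0.0000, +0.8000, -0.8000, -0.6000]
  T[1,:] = [+0.0000, -0.8000, +1.3000, +1.1000]
  T[2,:] = [+0.0000, -0.4000, +0.1500, +0.8000]
  T[3,:] = [+0.0000, -1.3600, +2.0100, +1.5200]
moduli |λ_i(T)| = 1.3016, 0.6457, 0.2142, 0.0000.
ρ = 1.3016; 1.3016 > 1: divergent.

no, ρ = 1.3016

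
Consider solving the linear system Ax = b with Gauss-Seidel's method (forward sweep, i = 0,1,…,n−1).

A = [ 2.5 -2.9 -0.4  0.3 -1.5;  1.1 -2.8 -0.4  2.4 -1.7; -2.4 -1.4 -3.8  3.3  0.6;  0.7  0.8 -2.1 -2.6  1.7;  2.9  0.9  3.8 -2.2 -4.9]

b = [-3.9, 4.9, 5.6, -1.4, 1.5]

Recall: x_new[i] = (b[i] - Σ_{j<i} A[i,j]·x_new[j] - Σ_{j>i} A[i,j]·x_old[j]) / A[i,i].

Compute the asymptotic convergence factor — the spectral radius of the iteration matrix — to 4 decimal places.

Diagonal D = diag(2.5, -2.8, -3.8, -2.6, -4.9); L, U strict lower/upper.
T_GS = -(D+L)⁻¹U: row 0 first, T[0,2] = -(-0.4)/(2.5) = +0.1600; later rows by forward substitution.
  T[0,:] = [+0.0000, +1.1600, +0.1600, -0.1200, +0.6000]
  T[1,:] = [+0.0000, +0.4557, -0.0800, +0.8100, -0.3714]
  T[2,:] = [+0.0000, -0.9005, -0.0716, +0.6458, -0.0842]
  T[3,:] = [+0.0000, +1.1799, +0.0763, -0.3047, +0.7691]
  T[4,:] = [+0.0000, -0.4579, -0.0098, +0.7154, -0.1237]
|eigenvalues of T|: 1.5558, 1.1373, 0.4449, 0.0707, 0.0000.
spectral radius ρ = 1.5558; 1.5558 > 1, so it fails to converge.

1.5558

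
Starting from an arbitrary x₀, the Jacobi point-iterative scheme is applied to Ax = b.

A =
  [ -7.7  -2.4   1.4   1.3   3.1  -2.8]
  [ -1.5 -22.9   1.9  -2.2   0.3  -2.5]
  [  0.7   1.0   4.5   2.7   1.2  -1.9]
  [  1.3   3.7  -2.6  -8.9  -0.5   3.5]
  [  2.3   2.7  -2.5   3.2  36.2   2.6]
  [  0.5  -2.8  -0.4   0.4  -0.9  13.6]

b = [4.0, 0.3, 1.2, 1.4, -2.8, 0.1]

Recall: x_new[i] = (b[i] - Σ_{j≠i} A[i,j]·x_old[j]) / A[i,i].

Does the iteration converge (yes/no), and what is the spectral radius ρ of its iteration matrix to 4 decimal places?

yes, ρ = 0.4421

A = D + L + U where D = diag(-7.7, -22.9, 4.5, -8.9, 36.2, 13.6).
Jacobi: T = -D⁻¹(L+U), T[2,1] = -(1)/(4.5) = -0.2222; T[2,2] = 0.
  T[0,:] = [+0.0000 -0.3117 +0.1818 +0.1688 +0.4026 -0.3636]
  T[1,:] = [-0.0655 +0.0000 +0.0830 -0.0961 +0.0131 -0.1092]
  T[2,:] = [-0.1556 -0.2222 +0.0000 -0.6000 -0.2667 +0.4222]
  T[3,:] = [+0.1461 +0.4157 -0.2921 +0.0000 -0.0562 +0.3933]
  T[4,:] = [-0.0635 -0.0746 +0.0691 -0.0884 +0.0000 -0.0718]
  T[5,:] = [-0.0368 +0.2059 +0.0294 -0.0294 +0.0662 +0.0000]
|λ(T)| sorted: 0.4421, 0.2286, 0.2286, 0.2002, 0.0496, 0.0496.
ρ = 0.4421; 0.4421 < 1 ⇒ converges.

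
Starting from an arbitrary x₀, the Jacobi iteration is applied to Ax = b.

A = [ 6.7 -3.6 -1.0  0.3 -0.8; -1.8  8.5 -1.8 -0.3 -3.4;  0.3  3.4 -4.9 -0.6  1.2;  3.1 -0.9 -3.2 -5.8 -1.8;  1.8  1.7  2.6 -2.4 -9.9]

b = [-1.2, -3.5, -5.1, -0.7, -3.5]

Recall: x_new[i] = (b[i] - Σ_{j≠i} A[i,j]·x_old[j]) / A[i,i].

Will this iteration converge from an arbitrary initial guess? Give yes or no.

Let D = diag(6.7, 8.5, -4.9, -5.8, -9.9); L, U the strict triangles.
Jacobi: T = -D⁻¹(L+U), T[3,2] = -(-3.2)/(-5.8) = -0.5517; T[3,3] = 0.
  T[0,:] = [+0.0000  +0.5373  +0.1493  -0.0448  +0.1194]
  T[1,:] = [+0.2118  +0.0000  +0.2118  +0.0353  +0.4000]
  T[2,:] = [+0.0612  +0.6939  +0.0000  -0.1224  +0.2449]
  T[3,:] = [+0.5345  -0.1552  -0.5517  +0.0000  -0.3103]
  T[4,:] = [+0.1818  +0.1717  +0.2626  -0.2424  +0.0000]
|λ(T)| sorted: 0.8608, 0.4134, 0.3932, 0.3932, 0.2082.
ρ = 0.8608; 0.8608 < 1, so it converges for any x₀.

yes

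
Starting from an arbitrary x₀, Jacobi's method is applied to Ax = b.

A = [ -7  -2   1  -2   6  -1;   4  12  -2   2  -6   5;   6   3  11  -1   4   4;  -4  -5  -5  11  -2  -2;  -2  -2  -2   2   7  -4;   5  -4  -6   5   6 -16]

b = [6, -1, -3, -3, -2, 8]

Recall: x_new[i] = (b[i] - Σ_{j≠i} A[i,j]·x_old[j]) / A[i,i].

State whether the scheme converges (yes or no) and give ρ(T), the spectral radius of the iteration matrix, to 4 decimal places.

no, ρ = 1.1305

Let D = diag(-7, 12, 11, 11, 7, -16); L, U the strict triangles.
Jacobi: T = -D⁻¹(L+U), T[4,1] = -(-2)/(7) = +0.2857; T[4,4] = 0.
  T[0,:] = [+0.0000, -0.2857, +0.1429, -0.2857, +0.8571, -0.1429]
  T[1,:] = [-0.3333, +0.0000, +0.1667, -0.1667, +0.5000, -0.4167]
  T[2,:] = [-0.5455, -0.2727, +0.0000, +0.0909, -0.3636, -0.3636]
  T[3,:] = [+0.3636, +0.4545, +0.4545, +0.0000, +0.1818, +0.1818]
  T[4,:] = [+0.2857, +0.2857, +0.2857, -0.2857, +0.0000, +0.5714]
  T[5,:] = [+0.3125, -0.2500, -0.3750, +0.3125, +0.3750, +0.0000]
|λ(T)| sorted: 1.1305, 0.7565, 0.6477, 0.6477, 0.1907, 0.1082.
spectral radius ρ = 1.1305; 1.1305 > 1 ⇒ diverges.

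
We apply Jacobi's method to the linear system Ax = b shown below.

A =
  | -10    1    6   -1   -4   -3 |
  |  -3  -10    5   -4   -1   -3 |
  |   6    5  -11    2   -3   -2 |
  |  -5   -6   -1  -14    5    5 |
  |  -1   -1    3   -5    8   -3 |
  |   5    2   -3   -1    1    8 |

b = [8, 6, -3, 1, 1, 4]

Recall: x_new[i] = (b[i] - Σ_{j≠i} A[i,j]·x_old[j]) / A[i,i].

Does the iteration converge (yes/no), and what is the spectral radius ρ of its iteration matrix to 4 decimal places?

Write A = D+L+U with D = diag(-10, -10, -11, -14, 8, 8).
T_J = -D⁻¹(L+U): T[4,2] = -(3)/(8) = -0.3750; T[4,4] = 0.
  T[0,:] = [+0.0000, +0.1000, +0.6000, -0.1000, -0.4000, -0.3000]
  T[1,:] = [-0.3000, +0.0000, +0.5000, -0.4000, -0.1000, -0.3000]
  T[2,:] = [+0.5455, +0.4545, +0.0000, +0.1818, -0.2727, -0.1818]
  T[3,:] = [-0.3571, -0.4286, -0.0714, +0.0000, +0.3571, +0.3571]
  T[4,:] = [+0.1250, +0.1250, -0.3750, +0.6250, +0.0000, +0.3750]
  T[5,:] = [-0.6250, -0.2500, +0.3750, +0.1250, -0.1250, +0.0000]
eigenvalue magnitudes: 1.1298, 0.9458, 0.3560, 0.1611, 0.1145, 0.1036.
ρ(T) = max|λ| = 1.1298; 1.1298 > 1: divergent.

no, ρ = 1.1298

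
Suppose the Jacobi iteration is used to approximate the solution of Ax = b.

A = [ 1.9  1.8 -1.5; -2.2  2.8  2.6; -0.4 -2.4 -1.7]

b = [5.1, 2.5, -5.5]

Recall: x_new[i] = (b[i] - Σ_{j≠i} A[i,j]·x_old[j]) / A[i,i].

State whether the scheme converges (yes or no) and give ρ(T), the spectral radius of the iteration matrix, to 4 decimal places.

no, ρ = 1.1499

Let D = diag(1.9, 2.8, -1.7); L, U the strict triangles.
Jacobi: T = -D⁻¹(L+U), T[1,0] = -(-2.2)/(2.8) = +0.7857; T[1,1] = 0.
  T[0,:] = [+0.0000  -0.9474  +0.7895]
  T[1,:] = [+0.7857  +0.0000  -0.9286]
  T[2,:] = [-0.2353  -1.4118  +0.0000]
|roots of det(T-λI)|: 1.1499, 0.9703, 0.9703.
ρ = 1.1499; 1.1499 > 1, so it fails to converge.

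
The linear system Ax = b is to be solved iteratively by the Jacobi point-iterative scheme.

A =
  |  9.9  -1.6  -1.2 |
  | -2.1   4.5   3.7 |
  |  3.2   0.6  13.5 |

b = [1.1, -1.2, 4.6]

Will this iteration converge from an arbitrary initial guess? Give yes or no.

Let D = diag(9.9, 4.5, 13.5); L, U the strict triangles.
T_J = -D⁻¹(L+U): T[1,0] = -(-2.1)/(4.5) = +0.4667; T[1,1] = 0.
  T[0,:] = [+0.0000  +0.1616  +0.1212]
  T[1,:] = [+0.4667  +0.0000  -0.8222]
  T[2,:] = [-0.2370  -0.0444  +0.0000]
|λ(T)| sorted: 0.3956, 0.2707, 0.2707.
ρ(T) = max|λ| = 0.3956; 0.3956 < 1, so it converges for any x₀.

yes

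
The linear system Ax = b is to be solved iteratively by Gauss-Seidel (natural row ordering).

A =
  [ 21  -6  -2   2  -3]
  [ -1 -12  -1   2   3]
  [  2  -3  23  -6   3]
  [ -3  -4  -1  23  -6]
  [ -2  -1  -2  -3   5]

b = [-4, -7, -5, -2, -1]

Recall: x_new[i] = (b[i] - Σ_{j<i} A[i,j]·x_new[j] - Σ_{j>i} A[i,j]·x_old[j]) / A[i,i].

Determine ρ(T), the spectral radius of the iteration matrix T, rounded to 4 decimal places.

Diagonal D = diag(21, -12, 23, 23, 5); L, U strict lower/upper.
GS T = -(D+L)⁻¹U: row 0 first, T[0,2] = -(-2)/(21) = +0.0952; later rows by forward substitution.
  T[0,:] = [+0.0000 +0.2857 +0.0952 -0.0952 +0.1429]
  T[1,:] = [+0.0000 -0.0238 -0.0913 +0.1746 +0.2381]
  T[2,:] = [+0.0000 -0.0280 -0.0202 +0.2919 -0.1118]
  T[3,:] = [+0.0000 +0.0319 -0.0043 +0.0306 +0.3161]
  T[4,:] = [+0.0000 +0.1175 +0.0092 +0.1320 +0.2497]
|λ(T)| sorted: 0.4484, 0.1692, 0.1692, 0.0505, 0.0000.
spectral radius ρ = 0.4484; 0.4484 < 1, so it converges for any x₀.

0.4484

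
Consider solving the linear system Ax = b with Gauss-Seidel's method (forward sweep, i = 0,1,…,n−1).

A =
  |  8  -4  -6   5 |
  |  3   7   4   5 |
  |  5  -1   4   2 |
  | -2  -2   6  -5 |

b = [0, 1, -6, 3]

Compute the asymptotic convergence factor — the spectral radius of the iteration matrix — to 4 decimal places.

A = D + L + U where D = diag(8, 7, 4, -5).
Gauss-Seidel: T = -(D+L)⁻¹U, row 0 first, T[0,1] = -(-4)/(8) = +0.5000; later rows by forward substitution.
  T[0,:] = [+0.0000, +0.5000, +0.7500, -0.6250]
  T[1,:] = [+0.0000, -0.2143, -0.8929, -0.4464]
  T[2,:] = [+0.0000, -0.6786, -1.1607, +0.1696]
  T[3,:] = [+0.0000, -0.9286, -1.3357, +0.6321]
|λ(T)| sorted: 1.6313, 0.8471, 0.0414, 0.0000.
ρ = 1.6313; 1.6313 > 1, so it fails to converge.

1.6313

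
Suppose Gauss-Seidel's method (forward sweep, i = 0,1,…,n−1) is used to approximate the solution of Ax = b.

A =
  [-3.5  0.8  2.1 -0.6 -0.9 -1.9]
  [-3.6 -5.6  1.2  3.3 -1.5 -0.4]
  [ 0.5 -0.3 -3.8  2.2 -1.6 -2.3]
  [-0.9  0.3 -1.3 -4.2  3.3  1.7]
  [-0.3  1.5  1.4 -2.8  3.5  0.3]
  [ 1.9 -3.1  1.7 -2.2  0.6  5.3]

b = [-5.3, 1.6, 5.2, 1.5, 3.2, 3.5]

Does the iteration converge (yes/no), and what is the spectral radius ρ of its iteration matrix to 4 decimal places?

no, ρ = 1.3506

Write A = D+L+U with D = diag(-3.5, -5.6, -3.8, -4.2, 3.5, 5.3).
T_GS = -(D+L)⁻¹U: row 0 first, T[0,2] = -(2.1)/(-3.5) = +0.6000; later rows by forward substitution.
  T[0,:] = [+0.0000  +0.2286  +0.6000  -0.1714  -0.2571  -0.5429]
  T[1,:] = [+0.0000  -0.1469  -0.1714  +0.6995  -0.1026  +0.2776]
  T[2,:] = [+0.0000  +0.0417  +0.0925  +0.5012  -0.4468  -0.6986]
  T[3,:] = [+0.0000  -0.0724  -0.1694  -0.0684  +0.9718  +0.7571]
  T[4,:] = [+0.0000  +0.0080  -0.0476  -0.5697  +0.9781  +0.6340]
  T[5,:] = [+0.0000  -0.2122  -0.4100  +0.3459  +0.4682  +0.8235]
|eigenvalues of T|: 1.3506, 0.3222, 0.3222, 0.1401, 0.0349, 0.0000.
ρ(T) = max|λ| = 1.3506; 1.3506 > 1 ⇒ diverges.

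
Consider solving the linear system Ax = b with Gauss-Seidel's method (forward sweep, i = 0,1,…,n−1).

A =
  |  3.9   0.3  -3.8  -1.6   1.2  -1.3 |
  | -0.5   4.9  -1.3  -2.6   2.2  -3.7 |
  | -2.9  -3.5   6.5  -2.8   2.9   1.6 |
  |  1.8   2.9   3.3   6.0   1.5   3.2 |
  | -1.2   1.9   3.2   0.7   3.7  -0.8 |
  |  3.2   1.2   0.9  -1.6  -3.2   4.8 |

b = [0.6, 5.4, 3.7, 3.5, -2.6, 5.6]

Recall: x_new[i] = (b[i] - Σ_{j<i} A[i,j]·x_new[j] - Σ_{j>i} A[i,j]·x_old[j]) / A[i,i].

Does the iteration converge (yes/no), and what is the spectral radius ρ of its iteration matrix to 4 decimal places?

no, ρ = 1.4753

Let D = diag(3.9, 4.9, 6.5, 6, 3.7, 4.8); L, U the strict triangles.
GS T = -(D+L)⁻¹U: row 0 first, T[0,1] = -(0.3)/(3.9) = -0.0769; later rows by forward substitution.
  T[0,:] = [+0.0000 -0.0769 +0.9744 +0.4103 -0.3077 +0.3333]
  T[1,:] = [+0.0000 -0.0078 +0.3647 +0.5725 -0.4804 +0.7891]
  T[2,:] = [+0.0000 -0.0385 +0.6311 +0.9221 -0.8421 +0.3275]
  T[3,:] = [+0.0000 +0.0481 -0.8157 -0.9069 +0.5376 -1.1948]
  T[4,:] = [+0.0000 +0.0033 -0.2628 -0.7868 +0.7735 -0.1381]
  T[5,:] = [+0.0000 +0.0787 -1.3062 -1.4163 +1.1780 -0.9712]
moduli |λ_i(T)| = 1.4753, 1.0022, 0.1167, 0.1081, 0.0170, 0.0000.
ρ = 1.4753; 1.4753 > 1, so it fails to converge.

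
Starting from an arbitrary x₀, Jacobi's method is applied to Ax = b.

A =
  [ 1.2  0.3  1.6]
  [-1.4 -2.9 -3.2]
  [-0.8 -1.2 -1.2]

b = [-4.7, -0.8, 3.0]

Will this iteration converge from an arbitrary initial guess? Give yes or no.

Diagonal D = diag(1.2, -2.9, -1.2); L, U strict lower/upper.
Jacobi: T = -D⁻¹(L+U), T[0,1] = -(0.3)/(1.2) = -0.2500; T[0,0] = 0.
  T[0,:] = [+0.0000  -0.2500  -1.3333]
  T[1,:] = [-0.4828  +0.0000  -1.1034]
  T[2,:] = [-0.6667  -1.0000  +0.0000]
eigenvalue magnitudes: 1.6199, 1.1908, 0.4290.
ρ = 1.6199; 1.6199 > 1 ⇒ diverges.

no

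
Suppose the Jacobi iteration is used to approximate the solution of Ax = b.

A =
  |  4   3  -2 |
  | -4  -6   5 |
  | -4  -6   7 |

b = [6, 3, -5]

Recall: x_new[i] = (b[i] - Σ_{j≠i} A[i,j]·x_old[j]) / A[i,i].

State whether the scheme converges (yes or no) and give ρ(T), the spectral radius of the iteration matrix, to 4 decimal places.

A = D + L + U where D = diag(4, -6, 7).
Jacobi: T = -D⁻¹(L+U), T[0,1] = -(3)/(4) = -0.7500; T[0,0] = 0.
  T[0,:] = [+0.0000  -0.7500  +0.5000]
  T[1,:] = [-0.6667  +0.0000  +0.8333]
  T[2,:] = [+0.5714  +0.8571  +0.0000]
moduli |λ_i(T)| = 1.3997, 0.8746, 0.5251.
spectral radius ρ = 1.3997; 1.3997 > 1, so it fails to converge.

no, ρ = 1.3997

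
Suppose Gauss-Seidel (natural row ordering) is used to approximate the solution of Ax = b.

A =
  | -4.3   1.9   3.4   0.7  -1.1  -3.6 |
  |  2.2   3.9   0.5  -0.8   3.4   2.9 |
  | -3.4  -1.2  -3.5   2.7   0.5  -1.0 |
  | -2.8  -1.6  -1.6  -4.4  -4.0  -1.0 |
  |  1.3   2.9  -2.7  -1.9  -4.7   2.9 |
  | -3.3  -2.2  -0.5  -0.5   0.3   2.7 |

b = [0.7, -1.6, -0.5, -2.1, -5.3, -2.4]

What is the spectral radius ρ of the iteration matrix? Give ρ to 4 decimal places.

1.6407

A = D + L + U where D = diag(-4.3, 3.9, -3.5, -4.4, -4.7, 2.7).
T_GS = -(D+L)⁻¹U: row 0 first, T[0,5] = -(-3.6)/(-4.3) = -0.8372; later rows by forward substitution.
  T[0,:] = [+0.0000, +0.4419, +0.7907, +0.1628, -0.2558, -0.8372]
  T[1,:] = [+0.0000, -0.2493, -0.5742, +0.1133, -0.7275, -0.2713]
  T[2,:] = [+0.0000, -0.3438, -0.5712, +0.5744, +0.6408, +0.6206]
  T[3,:] = [+0.0000, -0.0655, -0.0866, -0.3537, -0.7148, +0.1785]
  T[4,:] = [+0.0000, +0.1924, +0.2276, -0.0721, -0.5988, -0.2106]
  T[5,:] = [+0.0000, +0.2398, +0.3514, +0.3402, -0.8526, -1.0729]
eigenvalue magnitudes: 1.6407, 0.7996, 0.4510, 0.4510, 0.1123, 0.0000.
ρ(T) = max|λ| = 1.6407; 1.6407 > 1, so it fails to converge.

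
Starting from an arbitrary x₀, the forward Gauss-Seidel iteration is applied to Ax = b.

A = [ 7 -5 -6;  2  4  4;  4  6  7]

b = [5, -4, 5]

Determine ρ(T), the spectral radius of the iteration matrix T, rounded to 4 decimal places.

0.8550

A = D + L + U where D = diag(7, 4, 7).
Gauss-Seidel: T = -(D+L)⁻¹U, row 0 first, T[0,1] = -(-5)/(7) = +0.7143; later rows by forward substitution.
  T[0,:] = [+0.0000, +0.7143, +0.8571]
  T[1,:] = [+0.0000, -0.3571, -1.4286]
  T[2,:] = [+0.0000, -0.1020, +0.7347]
eigenvalue magnitudes: 0.8550, 0.4774, 0.0000.
spectral radius ρ = 0.8550; 0.8550 < 1, so it converges for any x₀.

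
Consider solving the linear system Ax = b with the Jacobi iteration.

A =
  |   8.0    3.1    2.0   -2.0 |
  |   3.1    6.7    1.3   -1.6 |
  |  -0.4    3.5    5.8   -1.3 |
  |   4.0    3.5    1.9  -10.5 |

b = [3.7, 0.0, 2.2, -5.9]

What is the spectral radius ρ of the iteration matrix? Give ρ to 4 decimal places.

0.8669

Write A = D+L+U with D = diag(8, 6.7, 5.8, -10.5).
Jacobi: T = -D⁻¹(L+U), T[1,3] = -(-1.6)/(6.7) = +0.2388; T[1,1] = 0.
  T[0,:] = [+0.0000  -0.3875  -0.2500  +0.2500]
  T[1,:] = [-0.4627  +0.0000  -0.1940  +0.2388]
  T[2,:] = [+0.0690  -0.6034  +0.0000  +0.2241]
  T[3,:] = [+0.3810  +0.3333  +0.1810  +0.0000]
|roots of det(T-λI)|: 0.8669, 0.3289, 0.3289, 0.2356.
ρ(T) = max|λ| = 0.8669; 0.8669 < 1 ⇒ converges.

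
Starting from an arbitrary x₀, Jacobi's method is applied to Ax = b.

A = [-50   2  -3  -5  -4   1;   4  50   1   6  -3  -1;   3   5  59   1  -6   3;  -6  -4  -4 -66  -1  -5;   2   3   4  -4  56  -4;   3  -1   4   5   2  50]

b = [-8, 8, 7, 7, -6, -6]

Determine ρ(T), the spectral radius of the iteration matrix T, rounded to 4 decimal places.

0.2012

A = D + L + U where D = diag(-50, 50, 59, -66, 56, 50).
T_J = -D⁻¹(L+U): T[0,1] = -(2)/(-50) = +0.0400; T[0,0] = 0.
  T[0,:] = [+0.0000  +0.0400  -0.0600  -0.1000  -0.0800  +0.0200]
  T[1,:] = [-0.0800  +0.0000  -0.0200  -0.1200  +0.0600  +0.0200]
  T[2,:] = [-0.0508  -0.0847  +0.0000  -0.0169  +0.1017  -0.0508]
  T[3,:] = [-0.0909  -0.0606  -0.0606  +0.0000  -0.0152  -0.0758]
  T[4,:] = [-0.0357  -0.0536  -0.0714  +0.0714  +0.0000  +0.0714]
  T[5,:] = [-0.0600  +0.0200  -0.0800  -0.1000  -0.0400  +0.0000]
eigenvalue magnitudes: 0.2012, 0.1382, 0.1158, 0.1158, 0.0519, 0.0154.
ρ(T) = max|λ| = 0.2012; 0.2012 < 1: convergent.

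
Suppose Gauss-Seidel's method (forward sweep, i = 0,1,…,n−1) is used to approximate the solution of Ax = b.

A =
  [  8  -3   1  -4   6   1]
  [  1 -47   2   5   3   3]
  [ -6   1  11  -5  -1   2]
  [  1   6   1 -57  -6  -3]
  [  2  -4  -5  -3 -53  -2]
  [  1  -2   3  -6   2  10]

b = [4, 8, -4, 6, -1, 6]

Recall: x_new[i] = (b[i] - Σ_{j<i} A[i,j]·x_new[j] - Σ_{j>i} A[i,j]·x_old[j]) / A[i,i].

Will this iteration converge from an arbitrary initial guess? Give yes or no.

Diagonal D = diag(8, -47, 11, -57, -53, 10); L, U strict lower/upper.
T_GS = -(D+L)⁻¹U: row 0 first, T[0,4] = -(6)/(8) = -0.7500; later rows by forward substitution.
  T[0,:] = [+0.0000, +0.3750, -0.1250, +0.5000, -0.7500, -0.1250]
  T[1,:] = [+0.0000, +0.0080, +0.0399, +0.1170, +0.0479, +0.0612]
  T[2,:] = [+0.0000, +0.2038, -0.0718, +0.7166, -0.3225, -0.2556]
  T[3,:] = [+0.0000, +0.0110, +0.0007, +0.0337, -0.1190, -0.0529]
  T[4,:] = [+0.0000, -0.0063, -0.0010, -0.0595, +0.0053, -0.0200]
  T[5,:] = [+0.0000, -0.0892, +0.0427, -0.2095, +0.1089, +0.0737]
eigenvalue magnitudes: 0.1660, 0.1042, 0.0723, 0.0723, 0.0319, 0.0000.
ρ(T) = max|λ| = 0.1660; 0.1660 < 1 ⇒ converges.

yes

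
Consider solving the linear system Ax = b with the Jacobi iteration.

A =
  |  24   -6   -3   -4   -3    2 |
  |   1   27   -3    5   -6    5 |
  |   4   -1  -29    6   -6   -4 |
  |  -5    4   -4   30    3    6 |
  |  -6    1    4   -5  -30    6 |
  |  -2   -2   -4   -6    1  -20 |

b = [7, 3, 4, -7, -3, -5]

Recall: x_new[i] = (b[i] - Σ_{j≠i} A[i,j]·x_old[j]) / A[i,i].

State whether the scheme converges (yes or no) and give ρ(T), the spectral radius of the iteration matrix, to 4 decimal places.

yes, ρ = 0.5355

Write A = D+L+U with D = diag(24, 27, -29, 30, -30, -20).
T_J = -D⁻¹(L+U): T[1,3] = -(5)/(27) = -0.1852; T[1,1] = 0.
  T[0,:] = [+0.0000  +0.2500  +0.1250  +0.1667  +0.1250  -0.0833]
  T[1,:] = [-0.0370  +0.0000  +0.1111  -0.1852  +0.2222  -0.1852]
  T[2,:] = [+0.1379  -0.0345  +0.0000  +0.2069  -0.2069  -0.1379]
  T[3,:] = [+0.1667  -0.1333  +0.1333  +0.0000  -0.1000  -0.2000]
  T[4,:] = [-0.2000  +0.0333  +0.1333  -0.1667  +0.0000  +0.2000]
  T[5,:] = [-0.1000  -0.1000  -0.2000  -0.3000  +0.0500  +0.0000]
|eigenvalues of T|: 0.5355, 0.3991, 0.2014, 0.2014, 0.0972, 0.0972.
spectral radius ρ = 0.5355; 0.5355 < 1 ⇒ converges.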